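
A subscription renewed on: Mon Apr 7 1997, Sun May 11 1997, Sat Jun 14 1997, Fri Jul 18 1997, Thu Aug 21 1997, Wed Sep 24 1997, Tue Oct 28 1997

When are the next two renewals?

Mon Dec 1 1997, Sun Jan 4 1998

Every event comes 34 days after the last (34, 34, 34, 34, 34, 34).
Tue Oct 28 1997 + 34 days = Mon Dec 1 1997.
Mon Dec 1 1997 + 34 days = Sun Jan 4 1998.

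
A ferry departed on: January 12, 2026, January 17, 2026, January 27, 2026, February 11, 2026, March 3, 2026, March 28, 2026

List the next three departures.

April 27, 2026; June 1, 2026; July 11, 2026

The spacing grows by 5 each time: 5, 10, 15, 20, 25 days.
Next gap: 30 days. March 28, 2026 + 30 days = April 27, 2026.
Next gap: 35 days. April 27, 2026 + 35 days = June 1, 2026.
Next gap: 40 days. June 1, 2026 + 40 days = July 11, 2026.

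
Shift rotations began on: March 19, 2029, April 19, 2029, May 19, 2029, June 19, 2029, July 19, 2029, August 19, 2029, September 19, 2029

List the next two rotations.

The day-of-month is always 19 (31, 30, 31, 30, 31, 31 days between events).
So this recurs on the 19th of each month.
Next: October 2029 → October 19, 2029.
Next: November 2029 → November 19, 2029.

October 19, 2029; November 19, 2029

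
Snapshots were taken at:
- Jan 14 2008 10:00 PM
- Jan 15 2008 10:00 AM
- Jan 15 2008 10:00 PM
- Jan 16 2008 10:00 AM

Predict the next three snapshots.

Jan 16 2008 10:00 PM, Jan 17 2008 10:00 AM, Jan 17 2008 10:00 PM

Spacing: 12, 12, 12 h — constant 12 h.
Jan 16 2008 10:00 AM + 12 h = Jan 16 2008 10:00 PM.
Jan 16 2008 10:00 PM + 12 h = Jan 17 2008 10:00 AM.
Jan 17 2008 10:00 AM + 12 h = Jan 17 2008 10:00 PM.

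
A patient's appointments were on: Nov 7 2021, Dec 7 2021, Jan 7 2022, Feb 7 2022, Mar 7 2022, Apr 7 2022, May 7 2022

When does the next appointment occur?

Jun 7 2022

Gaps: 30, 31, 31, 28, 31, 30 days — not constant. Every event is on the 7th of the month.
Pattern: the 7th of each month.
June 2022: Jun 7 2022.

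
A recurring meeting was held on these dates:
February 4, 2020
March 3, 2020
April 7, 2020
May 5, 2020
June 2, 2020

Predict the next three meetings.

July 7, 2020; August 4, 2020; September 1, 2020

These are Tuesdays at 28- or 35-day spacing (28, 35, 28, 28).
The pattern: 1st Tuesday of the month.
1st Tuesday of July 2020: July 7, 2020.
August 2020 — 1st Tuesday is August 4, 2020.
September 2020 — 1st Tuesday is September 1, 2020.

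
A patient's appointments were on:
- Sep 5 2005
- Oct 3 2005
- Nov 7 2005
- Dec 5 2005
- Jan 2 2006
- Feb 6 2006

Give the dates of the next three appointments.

Mar 6 2006, Apr 3 2006, May 1 2006

These are Mondays at 28- or 35-day spacing (28, 35, 28, 28, 35).
The pattern: 1st Monday of the month.
March 2006 — 1st Monday is Mar 6 2006.
April 2006 — 1st Monday is Apr 3 2006.
May 2006 — 1st Monday is May 1 2006.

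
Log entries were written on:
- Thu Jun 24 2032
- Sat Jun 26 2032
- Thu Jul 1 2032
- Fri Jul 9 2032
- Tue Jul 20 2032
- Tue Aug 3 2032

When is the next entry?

Fri Aug 20 2032

Intervals are 2, 5, 8, 11, 14 days — an arithmetic progression with common difference 3.
Next gap: 17 days. Tue Aug 3 2032 + 17 days = Fri Aug 20 2032.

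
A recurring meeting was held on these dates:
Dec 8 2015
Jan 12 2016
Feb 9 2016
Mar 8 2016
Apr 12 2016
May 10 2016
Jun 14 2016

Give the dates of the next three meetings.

Jul 12 2016, Aug 9 2016, Sep 13 2016

All dates are Tuesdays, 35, 28, 28, 35, 28, 35 days apart.
Specifically, the 2nd Tuesday of each month.
2nd Tuesday of July 2016: Jul 12 2016.
August 2016 — 2nd Tuesday is Aug 9 2016.
2nd Tuesday of September 2016: Sep 13 2016.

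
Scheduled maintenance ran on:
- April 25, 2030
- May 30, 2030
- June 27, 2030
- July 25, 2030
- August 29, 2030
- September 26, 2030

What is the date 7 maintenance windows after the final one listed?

These are Thursdays with 35, 28, 28, 35, 28-day gaps.
Each is the final Thursday of its month — May 30, 2030 is past the 28th, so '4th Thursday' doesn't fit.
October 2030 ends with Thursday October 31, 2030.
November 2030 ends with Thursday November 28, 2030.
December 2030 ends with Thursday December 26, 2030.
January 2031 ends with Thursday January 30, 2031.
February 2031 ends with Thursday February 27, 2031.
Last Thursday of March 2031: March 27, 2031.
Last Thursday of April 2031: April 24, 2031.

April 24, 2031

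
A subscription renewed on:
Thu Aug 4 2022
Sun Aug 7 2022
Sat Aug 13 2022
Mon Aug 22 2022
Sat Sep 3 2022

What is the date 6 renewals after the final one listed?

Mon Jan 16 2023

Intervals are 3, 6, 9, 12 days — an arithmetic progression with common difference 3.
Next gap: 15 days. Sat Sep 3 2022 + 15 days = Sun Sep 18 2022.
Next gap: 18 days. Sun Sep 18 2022 + 18 days = Thu Oct 6 2022.
Next gap: 21 days. Thu Oct 6 2022 + 21 days = Thu Oct 27 2022.
Next gap: 24 days. Thu Oct 27 2022 + 24 days = Sun Nov 20 2022.
Next gap: 27 days. Sun Nov 20 2022 + 27 days = Sat Dec 17 2022.
Next gap: 30 days. Sat Dec 17 2022 + 30 days = Mon Jan 16 2023.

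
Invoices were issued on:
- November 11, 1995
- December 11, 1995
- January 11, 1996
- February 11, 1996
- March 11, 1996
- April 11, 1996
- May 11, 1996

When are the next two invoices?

June 11, 1996; July 11, 1996

Each date is the 11th; the gaps (30, 31, 31, 29, 31, 30) track the month lengths.
The rule is the 11th of each month.
June 1996: June 11, 1996.
Next: July 1996 → July 11, 1996.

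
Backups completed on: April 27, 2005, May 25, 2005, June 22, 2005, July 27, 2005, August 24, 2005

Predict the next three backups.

September 28, 2005; October 26, 2005; November 23, 2005

All dates are Wednesdays, 28, 28, 35, 28 days apart.
Specifically, the 4th Wednesday of each month.
4th Wednesday of September 2005: September 28, 2005.
4th Wednesday of October 2005: October 26, 2005.
November 2005 — 4th Wednesday is November 23, 2005.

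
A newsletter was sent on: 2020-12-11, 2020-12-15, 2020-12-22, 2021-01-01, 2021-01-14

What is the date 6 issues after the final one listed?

2021-06-04

Gaps: 4, 7, 10, 13 days — each gap is 3 larger than the previous one.
Next gap: 16 days. 2021-01-14 + 16 days = 2021-01-30.
Next gap: 19 days. 2021-01-30 + 19 days = 2021-02-18.
Next gap: 22 days. 2021-02-18 + 22 days = 2021-03-12.
Next gap: 25 days. 2021-03-12 + 25 days = 2021-04-06.
Next gap: 28 days. 2021-04-06 + 28 days = 2021-05-04.
Next gap: 31 days. 2021-05-04 + 31 days = 2021-06-04.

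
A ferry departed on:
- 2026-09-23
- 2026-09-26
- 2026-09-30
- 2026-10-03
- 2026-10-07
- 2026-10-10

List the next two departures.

Every event lands on a Wednesday or Saturday (gaps cycle 3, 4, 3, 4, 3).
So the schedule is: every Wednesday and Saturday.
The following Wednesday is 2026-10-14.
The following Saturday is 2026-10-17.

2026-10-14, 2026-10-17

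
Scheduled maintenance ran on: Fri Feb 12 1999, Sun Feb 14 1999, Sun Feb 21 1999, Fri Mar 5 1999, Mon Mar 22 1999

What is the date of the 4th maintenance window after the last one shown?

Gaps: 2, 7, 12, 17 days — each gap is 5 larger than the previous one.
Next gap: 22 days. Mon Mar 22 1999 + 22 days = Tue Apr 13 1999.
Next gap: 27 days. Tue Apr 13 1999 + 27 days = Mon May 10 1999.
Next gap: 32 days. Mon May 10 1999 + 32 days = Fri Jun 11 1999.
Next gap: 37 days. Fri Jun 11 1999 + 37 days = Sun Jul 18 1999.

Sun Jul 18 1999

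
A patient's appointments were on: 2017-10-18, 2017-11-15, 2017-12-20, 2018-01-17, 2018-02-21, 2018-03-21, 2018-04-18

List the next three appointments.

All dates are Wednesdays, 28, 35, 28, 35, 28, 28 days apart.
Specifically, the 3rd Wednesday of each month.
May 2018 — 3rd Wednesday is 2018-05-16.
June 2018 — 3rd Wednesday is 2018-06-20.
3rd Wednesday of July 2018: 2018-07-18.

2018-05-16, 2018-06-20, 2018-07-18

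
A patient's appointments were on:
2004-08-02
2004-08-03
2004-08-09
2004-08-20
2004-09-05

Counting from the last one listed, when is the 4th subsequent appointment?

Gaps: 1, 6, 11, 16 days — each gap is 5 larger than the previous one.
Next gap: 21 days. 2004-09-05 + 21 days = 2004-09-26.
Next gap: 26 days. 2004-09-26 + 26 days = 2004-10-22.
Next gap: 31 days. 2004-10-22 + 31 days = 2004-11-22.
Next gap: 36 days. 2004-11-22 + 36 days = 2004-12-28.

2004-12-28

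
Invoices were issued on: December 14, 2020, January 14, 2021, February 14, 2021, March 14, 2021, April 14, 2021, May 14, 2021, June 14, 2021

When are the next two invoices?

Gaps: 31, 31, 28, 31, 30, 31 days — not constant. Every event is on the 14th of the month.
Pattern: the 14th of each month.
Next: July 2021 → July 14, 2021.
August 2021: August 14, 2021.

July 14, 2021; August 14, 2021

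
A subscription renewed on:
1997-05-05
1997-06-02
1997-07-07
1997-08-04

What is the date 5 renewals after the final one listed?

1998-01-05

These are Mondays at 28- or 35-day spacing (28, 35, 28).
The pattern: 1st Monday of the month.
September 1997 — 1st Monday is 1997-09-01.
1st Monday of October 1997: 1997-10-06.
November 1997 — 1st Monday is 1997-11-03.
December 1997 — 1st Monday is 1997-12-01.
1st Monday of January 1998: 1998-01-05.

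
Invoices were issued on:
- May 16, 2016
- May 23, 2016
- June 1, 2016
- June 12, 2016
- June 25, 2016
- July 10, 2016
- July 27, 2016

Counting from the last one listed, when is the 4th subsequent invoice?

Intervals are 7, 9, 11, 13, 15, 17 days — an arithmetic progression with common difference 2.
Next gap: 19 days. July 27, 2016 + 19 days = August 15, 2016.
Next gap: 21 days. August 15, 2016 + 21 days = September 5, 2016.
Next gap: 23 days. September 5, 2016 + 23 days = September 28, 2016.
Next gap: 25 days. September 28, 2016 + 25 days = October 23, 2016.

October 23, 2016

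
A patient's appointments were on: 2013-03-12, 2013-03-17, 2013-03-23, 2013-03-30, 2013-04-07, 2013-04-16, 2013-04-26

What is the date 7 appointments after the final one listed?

2013-08-02

Intervals are 5, 6, 7, 8, 9, 10 days — an arithmetic progression with common difference 1.
Next gap: 11 days. 2013-04-26 + 11 days = 2013-05-07.
Next gap: 12 days. 2013-05-07 + 12 days = 2013-05-19.
Next gap: 13 days. 2013-05-19 + 13 days = 2013-06-01.
Next gap: 14 days. 2013-06-01 + 14 days = 2013-06-15.
Next gap: 15 days. 2013-06-15 + 15 days = 2013-06-30.
Next gap: 16 days. 2013-06-30 + 16 days = 2013-07-16.
Next gap: 17 days. 2013-07-16 + 17 days = 2013-08-02.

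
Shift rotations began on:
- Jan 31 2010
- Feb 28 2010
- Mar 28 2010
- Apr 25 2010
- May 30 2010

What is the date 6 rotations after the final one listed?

Nov 28 2010

These are Sundays with 28, 28, 28, 35-day gaps.
Each is the final Sunday of its month — Jan 31 2010 is past the 28th, so '4th Sunday' doesn't fit.
Last Sunday of June 2010: Jun 27 2010.
July 2010 ends with Sunday Jul 25 2010.
August 2010 ends with Sunday Aug 29 2010.
Last Sunday of September 2010: Sep 26 2010.
Last Sunday of October 2010: Oct 31 2010.
November 2010 ends with Sunday Nov 28 2010.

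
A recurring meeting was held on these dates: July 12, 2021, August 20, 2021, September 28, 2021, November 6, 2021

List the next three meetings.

The spacing is 39, 39, 39 days — always 39 days.
November 6, 2021 + 39 days = December 15, 2021.
December 15, 2021 + 39 days = January 23, 2022.
January 23, 2022 + 39 days = March 3, 2022.

December 15, 2021; January 23, 2022; March 3, 2022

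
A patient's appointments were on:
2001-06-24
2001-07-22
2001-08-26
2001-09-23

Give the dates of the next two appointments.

These are Sundays at 28- or 35-day spacing (28, 35, 28).
The pattern: 4th Sunday of the month.
4th Sunday of October 2001: 2001-10-28.
November 2001 — 4th Sunday is 2001-11-25.

2001-10-28, 2001-11-25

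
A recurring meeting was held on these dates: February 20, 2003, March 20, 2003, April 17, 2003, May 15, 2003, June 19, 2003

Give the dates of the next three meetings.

These are Thursdays at 28- or 35-day spacing (28, 28, 28, 35).
The pattern: 3rd Thursday of the month.
July 2003 — 3rd Thursday is July 17, 2003.
August 2003 — 3rd Thursday is August 21, 2003.
September 2003 — 3rd Thursday is September 18, 2003.

July 17, 2003; August 21, 2003; September 18, 2003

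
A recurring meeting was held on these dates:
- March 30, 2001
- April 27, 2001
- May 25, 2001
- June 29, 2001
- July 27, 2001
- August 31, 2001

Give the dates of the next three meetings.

September 28, 2001; October 26, 2001; November 30, 2001

All Fridays; the gaps (28, 28, 35, 28, 35) vary with month length.
This is the last Friday of each month.
Last Friday of September 2001: September 28, 2001.
October 2001 ends with Friday October 26, 2001.
Last Friday of November 2001: November 30, 2001.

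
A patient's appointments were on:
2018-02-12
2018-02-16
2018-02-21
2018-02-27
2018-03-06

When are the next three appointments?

2018-03-14, 2018-03-23, 2018-04-02

Gaps: 4, 5, 6, 7 days — each gap is 1 larger than the previous one.
Next gap: 8 days. 2018-03-06 + 8 days = 2018-03-14.
Next gap: 9 days. 2018-03-14 + 9 days = 2018-03-23.
Next gap: 10 days. 2018-03-23 + 10 days = 2018-04-02.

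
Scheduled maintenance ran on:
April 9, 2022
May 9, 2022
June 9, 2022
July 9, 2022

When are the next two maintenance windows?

Gaps: 30, 31, 30 days — not constant. Every event is on the 9th of the month.
Pattern: the 9th of each month.
Next: August 2022 → August 9, 2022.
September 2022: September 9, 2022.

August 9, 2022; September 9, 2022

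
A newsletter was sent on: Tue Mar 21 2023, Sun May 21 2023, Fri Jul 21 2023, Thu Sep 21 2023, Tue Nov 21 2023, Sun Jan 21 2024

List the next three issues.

Thu Mar 21 2024, Tue May 21 2024, Sun Jul 21 2024

The day-of-month is always 21 (61, 61, 62, 61, 61 days between events).
So this recurs on the 21st of every 2 months.
March 2024: Thu Mar 21 2024.
Next: May 2024 → Tue May 21 2024.
Next: July 2024 → Sun Jul 21 2024.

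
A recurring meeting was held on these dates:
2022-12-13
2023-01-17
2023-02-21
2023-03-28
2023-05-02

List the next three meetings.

Gaps between consecutive events: 35, 35, 35, 35 days — a constant 35-day interval.
2023-05-02 + 35 days = 2023-06-06.
2023-06-06 + 35 days = 2023-07-11.
2023-07-11 + 35 days = 2023-08-15.

2023-06-06, 2023-07-11, 2023-08-15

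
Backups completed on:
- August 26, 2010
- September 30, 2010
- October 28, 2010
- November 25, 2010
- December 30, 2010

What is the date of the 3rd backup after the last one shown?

All Thursdays; the gaps (35, 28, 28, 35) vary with month length.
This is the last Thursday of each month.
January 2011 ends with Thursday January 27, 2011.
Last Thursday of February 2011: February 24, 2011.
Last Thursday of March 2011: March 31, 2011.

March 31, 2011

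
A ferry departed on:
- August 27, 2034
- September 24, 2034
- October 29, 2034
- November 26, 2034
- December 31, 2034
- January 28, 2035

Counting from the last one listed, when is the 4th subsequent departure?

Every date is a Sunday; gaps 28, 35, 28, 35, 28 days.
Each is the last Sunday of its month (at least one falls on the 29th or later, ruling out '4th Sunday').
Last Sunday of February 2035: February 25, 2035.
Last Sunday of March 2035: March 25, 2035.
April 2035 ends with Sunday April 29, 2035.
May 2035 ends with Sunday May 27, 2035.

May 27, 2035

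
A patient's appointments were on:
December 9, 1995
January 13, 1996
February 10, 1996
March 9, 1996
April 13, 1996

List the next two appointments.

May 11, 1996; June 8, 1996

All dates are Saturdays, 35, 28, 28, 35 days apart.
Specifically, the 2nd Saturday of each month.
May 1996 — 2nd Saturday is May 11, 1996.
June 1996 — 2nd Saturday is June 8, 1996.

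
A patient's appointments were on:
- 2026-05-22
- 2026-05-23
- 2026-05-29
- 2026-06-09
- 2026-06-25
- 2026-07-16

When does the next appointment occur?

2026-08-11

Gaps: 1, 6, 11, 16, 21 days — each gap is 5 larger than the previous one.
Next gap: 26 days. 2026-07-16 + 26 days = 2026-08-11.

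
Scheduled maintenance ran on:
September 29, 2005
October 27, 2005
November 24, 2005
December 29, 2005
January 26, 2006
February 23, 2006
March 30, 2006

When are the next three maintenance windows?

Every date is a Thursday; gaps 28, 28, 35, 28, 28, 35 days.
Each is the last Thursday of its month (at least one falls on the 29th or later, ruling out '4th Thursday').
April 2006 ends with Thursday April 27, 2006.
May 2006 ends with Thursday May 25, 2006.
June 2006 ends with Thursday June 29, 2006.

April 27, 2006; May 25, 2006; June 29, 2006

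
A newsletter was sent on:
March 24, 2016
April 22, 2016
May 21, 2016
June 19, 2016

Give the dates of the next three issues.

Gaps between consecutive events: 29, 29, 29 days — a constant 29-day interval.
June 19, 2016 + 29 days = July 18, 2016.
July 18, 2016 + 29 days = August 16, 2016.
August 16, 2016 + 29 days = September 14, 2016.

July 18, 2016; August 16, 2016; September 14, 2016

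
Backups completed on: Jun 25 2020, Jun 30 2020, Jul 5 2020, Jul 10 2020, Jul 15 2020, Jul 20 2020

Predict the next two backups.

Gaps between consecutive events: 5, 5, 5, 5, 5 days — a constant 5-day interval.
Jul 20 2020 + 5 days = Jul 25 2020.
Jul 25 2020 + 5 days = Jul 30 2020.

Jul 25 2020, Jul 30 2020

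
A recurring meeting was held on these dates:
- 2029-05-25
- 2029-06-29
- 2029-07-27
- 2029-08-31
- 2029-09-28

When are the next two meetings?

2029-10-26, 2029-11-30

All Fridays; the gaps (35, 28, 35, 28) vary with month length.
This is the last Friday of each month.
Last Friday of October 2029: 2029-10-26.
Last Friday of November 2029: 2029-11-30.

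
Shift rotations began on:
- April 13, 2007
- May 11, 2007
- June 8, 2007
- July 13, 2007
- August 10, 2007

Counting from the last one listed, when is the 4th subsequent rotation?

December 14, 2007

Gaps: 28, 28, 35, 28 days — a mix of 28 and 35. Every date is a Friday.
Each is the 2nd Friday of its month.
2nd Friday of September 2007: September 14, 2007.
2nd Friday of October 2007: October 12, 2007.
November 2007 — 2nd Friday is November 9, 2007.
2nd Friday of December 2007: December 14, 2007.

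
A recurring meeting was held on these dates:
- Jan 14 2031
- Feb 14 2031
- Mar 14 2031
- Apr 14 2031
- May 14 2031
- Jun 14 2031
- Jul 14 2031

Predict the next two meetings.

The day-of-month is always 14 (31, 28, 31, 30, 31, 30 days between events).
So this recurs on the 14th of each month.
Next: August 2031 → Aug 14 2031.
September 2031: Sep 14 2031.

Aug 14 2031, Sep 14 2031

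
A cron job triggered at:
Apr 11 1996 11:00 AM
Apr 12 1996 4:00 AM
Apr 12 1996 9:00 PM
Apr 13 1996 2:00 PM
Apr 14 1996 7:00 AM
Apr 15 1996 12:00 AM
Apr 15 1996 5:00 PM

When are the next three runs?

Apr 16 1996 10:00 AM, Apr 17 1996 3:00 AM, Apr 17 1996 8:00 PM

The interval is a steady 17 hours (17, 17, 17, 17, 17, 17).
Apr 15 1996 5:00 PM + 17 h = Apr 16 1996 10:00 AM.
Apr 16 1996 10:00 AM + 17 h = Apr 17 1996 3:00 AM.
Apr 17 1996 3:00 AM + 17 h = Apr 17 1996 8:00 PM.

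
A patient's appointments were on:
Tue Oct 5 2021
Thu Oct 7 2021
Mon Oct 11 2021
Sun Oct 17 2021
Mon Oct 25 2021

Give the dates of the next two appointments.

Thu Nov 4 2021, Tue Nov 16 2021

Intervals are 2, 4, 6, 8 days — an arithmetic progression with common difference 2.
Next gap: 10 days. Mon Oct 25 2021 + 10 days = Thu Nov 4 2021.
Next gap: 12 days. Thu Nov 4 2021 + 12 days = Tue Nov 16 2021.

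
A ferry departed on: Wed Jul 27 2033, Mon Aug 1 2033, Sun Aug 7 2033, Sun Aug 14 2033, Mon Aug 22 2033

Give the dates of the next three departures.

Wed Aug 31 2033, Sat Sep 10 2033, Wed Sep 21 2033

The spacing grows by 1 each time: 5, 6, 7, 8 days.
Next gap: 9 days. Mon Aug 22 2033 + 9 days = Wed Aug 31 2033.
Next gap: 10 days. Wed Aug 31 2033 + 10 days = Sat Sep 10 2033.
Next gap: 11 days. Sat Sep 10 2033 + 11 days = Wed Sep 21 2033.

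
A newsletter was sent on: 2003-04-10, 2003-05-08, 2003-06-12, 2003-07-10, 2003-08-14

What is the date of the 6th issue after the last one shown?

2004-02-12

All dates are Thursdays, 28, 35, 28, 35 days apart.
Specifically, the 2nd Thursday of each month.
2nd Thursday of September 2003: 2003-09-11.
2nd Thursday of October 2003: 2003-10-09.
2nd Thursday of November 2003: 2003-11-13.
2nd Thursday of December 2003: 2003-12-11.
2nd Thursday of January 2004: 2004-01-08.
2nd Thursday of February 2004: 2004-02-12.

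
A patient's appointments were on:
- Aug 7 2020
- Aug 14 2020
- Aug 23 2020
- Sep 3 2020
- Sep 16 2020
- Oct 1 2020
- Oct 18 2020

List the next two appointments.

The spacing grows by 2 each time: 7, 9, 11, 13, 15, 17 days.
Next gap: 19 days. Oct 18 2020 + 19 days = Nov 6 2020.
Next gap: 21 days. Nov 6 2020 + 21 days = Nov 27 2020.

Nov 6 2020, Nov 27 2020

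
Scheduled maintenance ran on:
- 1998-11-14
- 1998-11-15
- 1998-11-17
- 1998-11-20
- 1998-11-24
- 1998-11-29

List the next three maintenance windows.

1998-12-05, 1998-12-12, 1998-12-20

Intervals are 1, 2, 3, 4, 5 days — an arithmetic progression with common difference 1.
Next gap: 6 days. 1998-11-29 + 6 days = 1998-12-05.
Next gap: 7 days. 1998-12-05 + 7 days = 1998-12-12.
Next gap: 8 days. 1998-12-12 + 8 days = 1998-12-20.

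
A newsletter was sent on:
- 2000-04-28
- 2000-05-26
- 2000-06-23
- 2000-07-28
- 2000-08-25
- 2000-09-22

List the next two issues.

Gaps: 28, 28, 35, 28, 28 days — a mix of 28 and 35. Every date is a Friday.
Each is the 4th Friday of its month.
October 2000 — 4th Friday is 2000-10-27.
November 2000 — 4th Friday is 2000-11-24.

2000-10-27, 2000-11-24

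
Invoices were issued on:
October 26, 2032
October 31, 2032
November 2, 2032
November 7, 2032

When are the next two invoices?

November 9, 2032; November 14, 2032

Every event lands on a Tuesday or Sunday (gaps cycle 5, 2, 5).
So the schedule is: every Tuesday and Sunday.
The following Tuesday is November 9, 2032.
The following Sunday is November 14, 2032.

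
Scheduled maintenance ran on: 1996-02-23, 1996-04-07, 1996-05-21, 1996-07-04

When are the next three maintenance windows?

1996-08-17, 1996-09-30, 1996-11-13

Gaps between consecutive events: 44, 44, 44 days — a constant 44-day interval.
1996-07-04 + 44 days = 1996-08-17.
1996-08-17 + 44 days = 1996-09-30.
1996-09-30 + 44 days = 1996-11-13.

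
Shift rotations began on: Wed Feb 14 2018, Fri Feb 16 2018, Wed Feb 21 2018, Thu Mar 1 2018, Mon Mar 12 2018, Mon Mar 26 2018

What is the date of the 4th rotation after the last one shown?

The spacing grows by 3 each time: 2, 5, 8, 11, 14 days.
Next gap: 17 days. Mon Mar 26 2018 + 17 days = Thu Apr 12 2018.
Next gap: 20 days. Thu Apr 12 2018 + 20 days = Wed May 2 2018.
Next gap: 23 days. Wed May 2 2018 + 23 days = Fri May 25 2018.
Next gap: 26 days. Fri May 25 2018 + 26 days = Wed Jun 20 2018.

Wed Jun 20 2018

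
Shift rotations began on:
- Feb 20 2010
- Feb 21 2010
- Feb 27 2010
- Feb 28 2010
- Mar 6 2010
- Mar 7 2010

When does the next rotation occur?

Gaps: 1, 6, 1, 6, 1 days — not constant, but cyclic with period 2.
The events fall on every Saturday and Sunday.
The following Saturday is Mar 13 2010.

Mar 13 2010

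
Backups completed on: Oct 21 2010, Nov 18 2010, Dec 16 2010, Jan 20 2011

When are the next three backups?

These are Thursdays at 28- or 35-day spacing (28, 28, 35).
The pattern: 3rd Thursday of the month.
February 2011 — 3rd Thursday is Feb 17 2011.
March 2011 — 3rd Thursday is Mar 17 2011.
April 2011 — 3rd Thursday is Apr 21 2011.

Feb 17 2011, Mar 17 2011, Apr 21 2011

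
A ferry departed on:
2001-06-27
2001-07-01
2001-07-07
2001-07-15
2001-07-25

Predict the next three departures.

The spacing grows by 2 each time: 4, 6, 8, 10 days.
Next gap: 12 days. 2001-07-25 + 12 days = 2001-08-06.
Next gap: 14 days. 2001-08-06 + 14 days = 2001-08-20.
Next gap: 16 days. 2001-08-20 + 16 days = 2001-09-05.

2001-08-06, 2001-08-20, 2001-09-05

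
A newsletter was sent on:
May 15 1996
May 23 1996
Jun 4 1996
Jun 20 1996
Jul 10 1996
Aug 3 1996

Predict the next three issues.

The spacing grows by 4 each time: 8, 12, 16, 20, 24 days.
Next gap: 28 days. Aug 3 1996 + 28 days = Aug 31 1996.
Next gap: 32 days. Aug 31 1996 + 32 days = Oct 2 1996.
Next gap: 36 days. Oct 2 1996 + 36 days = Nov 7 1996.

Aug 31 1996, Oct 2 1996, Nov 7 1996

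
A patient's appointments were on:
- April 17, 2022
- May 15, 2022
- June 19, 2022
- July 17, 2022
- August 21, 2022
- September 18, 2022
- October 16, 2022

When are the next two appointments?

November 20, 2022; December 18, 2022

All dates are Sundays, 28, 35, 28, 35, 28, 28 days apart.
Specifically, the 3rd Sunday of each month.
November 2022 — 3rd Sunday is November 20, 2022.
3rd Sunday of December 2022: December 18, 2022.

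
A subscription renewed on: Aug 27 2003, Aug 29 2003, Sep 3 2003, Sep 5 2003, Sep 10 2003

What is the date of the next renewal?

Sep 12 2003

Gaps: 2, 5, 2, 5 days — not constant, but cyclic with period 2.
The events fall on every Wednesday and Friday.
The following Friday is Sep 12 2003.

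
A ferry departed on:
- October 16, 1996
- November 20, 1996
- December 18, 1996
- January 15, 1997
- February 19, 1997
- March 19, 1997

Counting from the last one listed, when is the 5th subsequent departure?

August 20, 1997

Gaps: 35, 28, 28, 35, 28 days — a mix of 28 and 35. Every date is a Wednesday.
Each is the 3rd Wednesday of its month.
April 1997 — 3rd Wednesday is April 16, 1997.
3rd Wednesday of May 1997: May 21, 1997.
June 1997 — 3rd Wednesday is June 18, 1997.
3rd Wednesday of July 1997: July 16, 1997.
August 1997 — 3rd Wednesday is August 20, 1997.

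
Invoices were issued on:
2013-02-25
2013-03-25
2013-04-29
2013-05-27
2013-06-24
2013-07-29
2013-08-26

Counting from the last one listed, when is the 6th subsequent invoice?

2014-02-24

These are Mondays with 28, 35, 28, 28, 35, 28-day gaps.
Each is the final Monday of its month — 2013-04-29 is past the 28th, so '4th Monday' doesn't fit.
Last Monday of September 2013: 2013-09-30.
October 2013 ends with Monday 2013-10-28.
November 2013 ends with Monday 2013-11-25.
December 2013 ends with Monday 2013-12-30.
January 2014 ends with Monday 2014-01-27.
February 2014 ends with Monday 2014-02-24.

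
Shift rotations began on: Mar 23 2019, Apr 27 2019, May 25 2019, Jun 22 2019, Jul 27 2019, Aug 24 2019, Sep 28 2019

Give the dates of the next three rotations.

All dates are Saturdays, 35, 28, 28, 35, 28, 35 days apart.
Specifically, the 4th Saturday of each month.
October 2019 — 4th Saturday is Oct 26 2019.
4th Saturday of November 2019: Nov 23 2019.
4th Saturday of December 2019: Dec 28 2019.

Oct 26 2019, Nov 23 2019, Dec 28 2019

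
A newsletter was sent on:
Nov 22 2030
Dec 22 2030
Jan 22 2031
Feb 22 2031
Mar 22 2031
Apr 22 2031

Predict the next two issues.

May 22 2031, Jun 22 2031

Each date is the 22nd; the gaps (30, 31, 31, 28, 31) track the month lengths.
The rule is the 22nd of each month.
May 2031: May 22 2031.
Next: June 2031 → Jun 22 2031.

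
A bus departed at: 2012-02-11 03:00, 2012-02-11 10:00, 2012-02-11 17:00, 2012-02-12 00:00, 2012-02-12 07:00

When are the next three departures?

Spacing: 7, 7, 7, 7 h — constant 7 h.
2012-02-12 07:00 + 7 h = 2012-02-12 14:00.
2012-02-12 14:00 + 7 h = 2012-02-12 21:00.
2012-02-12 21:00 + 7 h = 2012-02-13 04:00.

2012-02-12 14:00, 2012-02-12 21:00, 2012-02-13 04:00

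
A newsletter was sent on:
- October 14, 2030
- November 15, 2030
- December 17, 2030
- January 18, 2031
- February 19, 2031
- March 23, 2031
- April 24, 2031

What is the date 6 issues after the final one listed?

The spacing is 32, 32, 32, 32, 32, 32 days — always 32 days.
April 24, 2031 + 32 days = May 26, 2031.
May 26, 2031 + 32 days = June 27, 2031.
June 27, 2031 + 32 days = July 29, 2031.
July 29, 2031 + 32 days = August 30, 2031.
August 30, 2031 + 32 days = October 1, 2031.
October 1, 2031 + 32 days = November 2, 2031.

November 2, 2031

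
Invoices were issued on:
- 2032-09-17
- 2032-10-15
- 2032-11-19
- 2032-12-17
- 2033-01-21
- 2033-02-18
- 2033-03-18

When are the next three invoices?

2033-04-15, 2033-05-20, 2033-06-17

Gaps: 28, 35, 28, 35, 28, 28 days — a mix of 28 and 35. Every date is a Friday.
Each is the 3rd Friday of its month.
3rd Friday of April 2033: 2033-04-15.
May 2033 — 3rd Friday is 2033-05-20.
June 2033 — 3rd Friday is 2033-06-17.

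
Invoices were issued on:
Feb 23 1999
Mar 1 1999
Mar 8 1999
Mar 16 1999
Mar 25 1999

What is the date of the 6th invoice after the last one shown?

The spacing grows by 1 each time: 6, 7, 8, 9 days.
Next gap: 10 days. Mar 25 1999 + 10 days = Apr 4 1999.
Next gap: 11 days. Apr 4 1999 + 11 days = Apr 15 1999.
Next gap: 12 days. Apr 15 1999 + 12 days = Apr 27 1999.
Next gap: 13 days. Apr 27 1999 + 13 days = May 10 1999.
Next gap: 14 days. May 10 1999 + 14 days = May 24 1999.
Next gap: 15 days. May 24 1999 + 15 days = Jun 8 1999.

Jun 8 1999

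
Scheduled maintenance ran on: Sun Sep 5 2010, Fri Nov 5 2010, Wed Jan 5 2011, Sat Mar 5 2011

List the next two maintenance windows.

The day-of-month is always 5 (61, 61, 59 days between events).
So this recurs on the 5th of every 2 months.
May 2011: Thu May 5 2011.
July 2011: Tue Jul 5 2011.

Thu May 5 2011, Tue Jul 5 2011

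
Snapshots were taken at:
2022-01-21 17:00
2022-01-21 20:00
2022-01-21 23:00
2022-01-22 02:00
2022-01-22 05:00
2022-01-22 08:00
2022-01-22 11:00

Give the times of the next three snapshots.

2022-01-22 14:00, 2022-01-22 17:00, 2022-01-22 20:00

The interval is a steady 3 hours (3, 3, 3, 3, 3, 3).
2022-01-22 11:00 + 3 h = 2022-01-22 14:00.
2022-01-22 14:00 + 3 h = 2022-01-22 17:00.
2022-01-22 17:00 + 3 h = 2022-01-22 20:00.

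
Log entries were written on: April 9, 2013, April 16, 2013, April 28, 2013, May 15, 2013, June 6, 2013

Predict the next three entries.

July 3, 2013; August 4, 2013; September 10, 2013

Gaps: 7, 12, 17, 22 days — each gap is 5 larger than the previous one.
Next gap: 27 days. June 6, 2013 + 27 days = July 3, 2013.
Next gap: 32 days. July 3, 2013 + 32 days = August 4, 2013.
Next gap: 37 days. August 4, 2013 + 37 days = September 10, 2013.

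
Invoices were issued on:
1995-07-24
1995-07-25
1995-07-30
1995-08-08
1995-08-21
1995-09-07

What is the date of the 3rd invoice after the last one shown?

1995-11-21

Intervals are 1, 5, 9, 13, 17 days — an arithmetic progression with common difference 4.
Next gap: 21 days. 1995-09-07 + 21 days = 1995-09-28.
Next gap: 25 days. 1995-09-28 + 25 days = 1995-10-23.
Next gap: 29 days. 1995-10-23 + 29 days = 1995-11-21.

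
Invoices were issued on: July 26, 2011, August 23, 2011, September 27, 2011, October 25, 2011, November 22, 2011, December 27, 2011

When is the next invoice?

These are Tuesdays at 28- or 35-day spacing (28, 35, 28, 28, 35).
The pattern: 4th Tuesday of the month.
January 2012 — 4th Tuesday is January 24, 2012.

January 24, 2012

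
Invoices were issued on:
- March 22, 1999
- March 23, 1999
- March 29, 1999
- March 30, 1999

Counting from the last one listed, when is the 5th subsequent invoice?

Every event lands on a Monday or Tuesday (gaps cycle 1, 6, 1).
So the schedule is: every Monday and Tuesday.
Next Monday: April 5, 1999.
Next Tuesday: April 6, 1999.
The following Monday is April 12, 1999.
The following Tuesday is April 13, 1999.
The following Monday is April 19, 1999.

April 19, 1999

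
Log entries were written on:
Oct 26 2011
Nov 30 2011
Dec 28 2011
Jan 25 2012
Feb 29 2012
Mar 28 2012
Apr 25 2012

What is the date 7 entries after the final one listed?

Nov 28 2012

Every date is a Wednesday; gaps 35, 28, 28, 35, 28, 28 days.
Each is the last Wednesday of its month (at least one falls on the 29th or later, ruling out '4th Wednesday').
May 2012 ends with Wednesday May 30 2012.
June 2012 ends with Wednesday Jun 27 2012.
Last Wednesday of July 2012: Jul 25 2012.
August 2012 ends with Wednesday Aug 29 2012.
September 2012 ends with Wednesday Sep 26 2012.
October 2012 ends with Wednesday Oct 31 2012.
Last Wednesday of November 2012: Nov 28 2012.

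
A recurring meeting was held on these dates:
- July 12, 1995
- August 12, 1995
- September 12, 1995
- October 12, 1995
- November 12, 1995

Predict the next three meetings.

December 12, 1995; January 12, 1996; February 12, 1996

The day-of-month is always 12 (31, 31, 30, 31 days between events).
So this recurs on the 12th of each month.
Next: December 1995 → December 12, 1995.
Next: January 1996 → January 12, 1996.
Next: February 1996 → February 12, 1996.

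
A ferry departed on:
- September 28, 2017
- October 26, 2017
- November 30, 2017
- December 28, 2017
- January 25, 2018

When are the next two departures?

Every date is a Thursday; gaps 28, 35, 28, 28 days.
Each is the last Thursday of its month (at least one falls on the 29th or later, ruling out '4th Thursday').
Last Thursday of February 2018: February 22, 2018.
Last Thursday of March 2018: March 29, 2018.

February 22, 2018; March 29, 2018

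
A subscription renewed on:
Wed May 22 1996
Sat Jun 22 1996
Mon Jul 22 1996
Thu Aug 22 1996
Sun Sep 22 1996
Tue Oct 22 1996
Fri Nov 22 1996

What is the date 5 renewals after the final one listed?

Tue Apr 22 1997

The day-of-month is always 22 (31, 30, 31, 31, 30, 31 days between events).
So this recurs on the 22nd of each month.
Next: December 1996 → Sun Dec 22 1996.
Next: January 1997 → Wed Jan 22 1997.
Next: February 1997 → Sat Feb 22 1997.
Next: March 1997 → Sat Mar 22 1997.
Next: April 1997 → Tue Apr 22 1997.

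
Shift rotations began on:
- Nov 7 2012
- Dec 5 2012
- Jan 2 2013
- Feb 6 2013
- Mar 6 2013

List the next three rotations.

Apr 3 2013, May 1 2013, Jun 5 2013

These are Wednesdays at 28- or 35-day spacing (28, 28, 35, 28).
The pattern: 1st Wednesday of the month.
April 2013 — 1st Wednesday is Apr 3 2013.
1st Wednesday of May 2013: May 1 2013.
1st Wednesday of June 2013: Jun 5 2013.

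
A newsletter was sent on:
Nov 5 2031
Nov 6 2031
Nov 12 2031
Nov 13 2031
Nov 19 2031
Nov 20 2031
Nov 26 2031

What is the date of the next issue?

Nov 27 2031

Every event lands on a Wednesday or Thursday (gaps cycle 1, 6, 1, 6, 1, 6).
So the schedule is: every Wednesday and Thursday.
The following Thursday is Nov 27 2031.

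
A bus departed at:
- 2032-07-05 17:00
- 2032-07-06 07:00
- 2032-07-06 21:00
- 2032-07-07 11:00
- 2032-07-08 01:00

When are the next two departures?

Gaps: 14, 14, 14, 14 hours — each event is 14 hours after the previous one.
2032-07-08 01:00 + 14 h = 2032-07-08 15:00.
2032-07-08 15:00 + 14 h = 2032-07-09 05:00.

2032-07-08 15:00, 2032-07-09 05:00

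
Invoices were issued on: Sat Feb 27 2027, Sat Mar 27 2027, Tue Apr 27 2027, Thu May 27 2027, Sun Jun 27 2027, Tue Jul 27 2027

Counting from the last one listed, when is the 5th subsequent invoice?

Mon Dec 27 2027

The day-of-month is always 27 (28, 31, 30, 31, 30 days between events).
So this recurs on the 27th of each month.
Next: August 2027 → Fri Aug 27 2027.
Next: September 2027 → Mon Sep 27 2027.
October 2027: Wed Oct 27 2027.
Next: November 2027 → Sat Nov 27 2027.
December 2027: Mon Dec 27 2027.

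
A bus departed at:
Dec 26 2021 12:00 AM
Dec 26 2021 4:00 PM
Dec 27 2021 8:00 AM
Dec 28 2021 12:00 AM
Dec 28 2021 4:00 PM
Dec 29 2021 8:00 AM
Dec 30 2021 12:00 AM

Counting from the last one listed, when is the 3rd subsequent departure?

Jan 1 2022 12:00 AM

The interval is a steady 16 hours (16, 16, 16, 16, 16, 16).
Dec 30 2021 12:00 AM + 16 h = Dec 30 2021 4:00 PM.
Dec 30 2021 4:00 PM + 16 h = Dec 31 2021 8:00 AM.
Dec 31 2021 8:00 AM + 16 h = Jan 1 2022 12:00 AM.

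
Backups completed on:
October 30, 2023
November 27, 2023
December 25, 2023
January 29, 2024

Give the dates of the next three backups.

All Mondays; the gaps (28, 28, 35) vary with month length.
This is the last Monday of each month.
February 2024 ends with Monday February 26, 2024.
Last Monday of March 2024: March 25, 2024.
April 2024 ends with Monday April 29, 2024.

February 26, 2024; March 25, 2024; April 29, 2024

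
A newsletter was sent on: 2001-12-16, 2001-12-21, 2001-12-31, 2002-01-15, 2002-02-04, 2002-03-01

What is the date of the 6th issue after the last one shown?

2002-11-11

Gaps: 5, 10, 15, 20, 25 days — each gap is 5 larger than the previous one.
Next gap: 30 days. 2002-03-01 + 30 days = 2002-03-31.
Next gap: 35 days. 2002-03-31 + 35 days = 2002-05-05.
Next gap: 40 days. 2002-05-05 + 40 days = 2002-06-14.
Next gap: 45 days. 2002-06-14 + 45 days = 2002-07-29.
Next gap: 50 days. 2002-07-29 + 50 days = 2002-09-17.
Next gap: 55 days. 2002-09-17 + 55 days = 2002-11-11.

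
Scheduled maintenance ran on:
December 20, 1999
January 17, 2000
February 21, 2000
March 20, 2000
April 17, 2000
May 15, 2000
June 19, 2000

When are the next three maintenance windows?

July 17, 2000; August 21, 2000; September 18, 2000

These are Mondays at 28- or 35-day spacing (28, 35, 28, 28, 28, 35).
The pattern: 3rd Monday of the month.
3rd Monday of July 2000: July 17, 2000.
August 2000 — 3rd Monday is August 21, 2000.
3rd Monday of September 2000: September 18, 2000.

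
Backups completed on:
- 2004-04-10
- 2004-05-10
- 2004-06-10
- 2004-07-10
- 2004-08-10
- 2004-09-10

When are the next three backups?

Each date is the 10th; the gaps (30, 31, 30, 31, 31) track the month lengths.
The rule is the 10th of each month.
Next: October 2004 → 2004-10-10.
November 2004: 2004-11-10.
December 2004: 2004-12-10.

2004-10-10, 2004-11-10, 2004-12-10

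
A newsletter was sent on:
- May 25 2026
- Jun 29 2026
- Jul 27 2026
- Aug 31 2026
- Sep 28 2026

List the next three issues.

All Mondays; the gaps (35, 28, 35, 28) vary with month length.
This is the last Monday of each month.
October 2026 ends with Monday Oct 26 2026.
Last Monday of November 2026: Nov 30 2026.
Last Monday of December 2026: Dec 28 2026.

Oct 26 2026, Nov 30 2026, Dec 28 2026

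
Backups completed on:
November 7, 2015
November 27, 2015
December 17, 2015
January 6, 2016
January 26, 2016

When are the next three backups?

February 15, 2016; March 6, 2016; March 26, 2016

Gaps between consecutive events: 20, 20, 20, 20 days — a constant 20-day interval.
January 26, 2016 + 20 days = February 15, 2016.
February 15, 2016 + 20 days = March 6, 2016.
March 6, 2016 + 20 days = March 26, 2016.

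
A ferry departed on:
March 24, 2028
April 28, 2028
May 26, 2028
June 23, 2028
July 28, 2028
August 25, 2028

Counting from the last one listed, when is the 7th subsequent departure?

These are Fridays at 28- or 35-day spacing (35, 28, 28, 35, 28).
The pattern: 4th Friday of the month.
September 2028 — 4th Friday is September 22, 2028.
4th Friday of October 2028: October 27, 2028.
November 2028 — 4th Friday is November 24, 2028.
4th Friday of December 2028: December 22, 2028.
4th Friday of January 2029: January 26, 2029.
February 2029 — 4th Friday is February 23, 2029.
4th Friday of March 2029: March 23, 2029.

March 23, 2029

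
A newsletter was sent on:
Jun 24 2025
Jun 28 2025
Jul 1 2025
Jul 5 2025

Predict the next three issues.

Gaps: 4, 3, 4 days — not constant, but cyclic with period 2.
The events fall on every Tuesday and Saturday.
Next Tuesday: Jul 8 2025.
Next Saturday: Jul 12 2025.
Next Tuesday: Jul 15 2025.

Jul 8 2025, Jul 12 2025, Jul 15 2025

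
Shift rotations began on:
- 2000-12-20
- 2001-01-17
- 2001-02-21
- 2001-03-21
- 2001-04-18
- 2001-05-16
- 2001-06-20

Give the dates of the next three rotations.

Gaps: 28, 35, 28, 28, 28, 35 days — a mix of 28 and 35. Every date is a Wednesday.
Each is the 3rd Wednesday of its month.
July 2001 — 3rd Wednesday is 2001-07-18.
August 2001 — 3rd Wednesday is 2001-08-15.
September 2001 — 3rd Wednesday is 2001-09-19.

2001-07-18, 2001-08-15, 2001-09-19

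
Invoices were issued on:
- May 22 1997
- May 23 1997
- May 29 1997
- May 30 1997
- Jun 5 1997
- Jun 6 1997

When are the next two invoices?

Jun 12 1997, Jun 13 1997

Every event lands on a Thursday or Friday (gaps cycle 1, 6, 1, 6, 1).
So the schedule is: every Thursday and Friday.
Next Thursday: Jun 12 1997.
Next Friday: Jun 13 1997.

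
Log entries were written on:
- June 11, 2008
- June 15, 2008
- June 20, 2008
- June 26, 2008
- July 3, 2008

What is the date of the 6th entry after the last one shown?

September 4, 2008

Gaps: 4, 5, 6, 7 days — each gap is 1 larger than the previous one.
Next gap: 8 days. July 3, 2008 + 8 days = July 11, 2008.
Next gap: 9 days. July 11, 2008 + 9 days = July 20, 2008.
Next gap: 10 days. July 20, 2008 + 10 days = July 30, 2008.
Next gap: 11 days. July 30, 2008 + 11 days = August 10, 2008.
Next gap: 12 days. August 10, 2008 + 12 days = August 22, 2008.
Next gap: 13 days. August 22, 2008 + 13 days = September 4, 2008.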